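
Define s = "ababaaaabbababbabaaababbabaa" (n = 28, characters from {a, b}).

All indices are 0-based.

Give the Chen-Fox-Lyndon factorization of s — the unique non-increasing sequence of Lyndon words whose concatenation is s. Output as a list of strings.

emit factor 1: 'ab' (i=0, period=2)
emit factor 2: 'ab' (i=2, period=2)
emit factor 3: 'aaaabbababbabaaababbab' (i=4, period=22)
emit factor 4: 'a' (i=26, period=1)
emit factor 5: 'a' (i=27, period=1)

["ab", "ab", "aaaabbababbabaaababbab", "a", "a"]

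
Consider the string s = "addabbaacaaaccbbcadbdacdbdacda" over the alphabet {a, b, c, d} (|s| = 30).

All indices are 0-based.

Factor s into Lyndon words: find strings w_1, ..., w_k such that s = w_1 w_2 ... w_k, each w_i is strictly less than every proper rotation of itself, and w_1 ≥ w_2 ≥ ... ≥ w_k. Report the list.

emit factor 1: 'add' (i=0, period=3)
emit factor 2: 'abb' (i=3, period=3)
emit factor 3: 'aac' (i=6, period=3)
emit factor 4: 'aaaccbbcadbdacdbdacd' (i=9, period=20)
emit factor 5: 'a' (i=29, period=1)

["add", "abb", "aac", "aaaccbbcadbdacdbdacd", "a"]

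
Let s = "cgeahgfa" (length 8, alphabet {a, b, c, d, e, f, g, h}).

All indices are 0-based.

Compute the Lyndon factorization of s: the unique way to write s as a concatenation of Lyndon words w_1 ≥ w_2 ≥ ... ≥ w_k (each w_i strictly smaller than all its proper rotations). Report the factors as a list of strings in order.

emit factor 1: 'cge' (i=0, period=3)
emit factor 2: 'ahgf' (i=3, period=4)
emit factor 3: 'a' (i=7, period=1)

["cge", "ahgf", "a"]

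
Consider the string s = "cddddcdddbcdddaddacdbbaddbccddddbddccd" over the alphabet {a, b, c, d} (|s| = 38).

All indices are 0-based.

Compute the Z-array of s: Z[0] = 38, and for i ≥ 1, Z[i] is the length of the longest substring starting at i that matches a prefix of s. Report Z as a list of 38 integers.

Z[0]=38
i=1: fresh scan; Z[1]=0
i=2: fresh scan; Z[2]=0
i=3: fresh scan; Z[3]=0
i=4: fresh scan; Z[4]=0
i=5: fresh scan; Z[5]=4 grow→box=[5,9)
i=6: min(r-i=3, Z[1]=0)=0; Z[6]=0
i=7: min(r-i=2, Z[2]=0)=0; Z[7]=0
i=8: min(r-i=1, Z[3]=0)=0; Z[8]=0
i=9: fresh scan; Z[9]=0
i=10: fresh scan; Z[10]=4 grow→box=[10,14)
i=11: min(r-i=3, Z[1]=0)=0; Z[11]=0
i=12: min(r-i=2, Z[2]=0)=0; Z[12]=0
i=13: min(r-i=1, Z[3]=0)=0; Z[13]=0
i=14: fresh scan; Z[14]=0
i=15: fresh scan; Z[15]=0
i=16: fresh scan; Z[16]=0
i=17: fresh scan; Z[17]=0
i=18: fresh scan; Z[18]=2 grow→box=[18,20)
i=19: min(r-i=1, Z[1]=0)=0; Z[19]=0
i=20: fresh scan; Z[20]=0
i=21: fresh scan; Z[21]=0
i=22: fresh scan; Z[22]=0
i=23: fresh scan; Z[23]=0
i=24: fresh scan; Z[24]=0
i=25: fresh scan; Z[25]=0
i=26: fresh scan; Z[26]=1 grow→box=[26,27)
i=27: fresh scan; Z[27]=5 grow→box=[27,32)
i=28: min(r-i=4, Z[1]=0)=0; Z[28]=0
i=29: min(r-i=3, Z[2]=0)=0; Z[29]=0
i=30: min(r-i=2, Z[3]=0)=0; Z[30]=0
i=31: min(r-i=1, Z[4]=0)=0; Z[31]=0
i=32: fresh scan; Z[32]=0
i=33: fresh scan; Z[33]=0
i=34: fresh scan; Z[34]=0
i=35: fresh scan; Z[35]=1 grow→box=[35,36)
i=36: fresh scan; Z[36]=2 grow→box=[36,38)
i=37: min(r-i=1, Z[1]=0)=0; Z[37]=0

[38, 0, 0, 0, 0, 4, 0, 0, 0, 0, 4, 0, 0, 0, 0, 0, 0, 0, 2, 0, 0, 0, 0, 0, 0, 0, 1, 5, 0, 0, 0, 0, 0, 0, 0, 1, 2, 0]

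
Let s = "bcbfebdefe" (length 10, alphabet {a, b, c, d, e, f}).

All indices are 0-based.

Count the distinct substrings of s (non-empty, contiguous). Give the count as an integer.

rank→(start, suffix):
  0 → (0, 'bcbfebdefe')
  1 → (5, 'bdefe')
  2 → (2, 'bfebdefe')
  3 → (1, 'cbfebdefe')
  4 → (6, 'defe')
  5 → (9, 'e')
  6 → (4, 'ebdefe')
  7 → (7, 'efe')
  8 → (8, 'fe')
  9 → (3, 'febdefe')

SA = [0, 5, 2, 1, 6, 9, 4, 7, 8, 3]
i: (SA[i-1],SA[i]) lcp shared
  1: (0,5) 1 'b'
  2: (5,2) 1 'b'
  3: (2,1) 0 ''
  4: (1,6) 0 ''
  5: (6,9) 0 ''
  6: (9,4) 1 'e'
  7: (4,7) 1 'e'
  8: (7,8) 0 ''
  9: (8,3) 2 'fe'

n(n+1)/2 = 10·11/2 = 55
Σ LCP = 0 + 1 + 1 + 0 + 0 + 0 + 1 + 1 + 0 + 2 = 6
distinct = 55 − 6 = 49

49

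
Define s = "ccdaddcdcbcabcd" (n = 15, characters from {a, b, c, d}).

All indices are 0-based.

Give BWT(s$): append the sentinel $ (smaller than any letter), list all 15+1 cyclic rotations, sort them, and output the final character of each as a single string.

rank  rotation          last
    0  $ccdaddcdcbcabcd  d
    1  abcd$ccdaddcdcbc  c
    2  addcdcbcabcd$ccd  d
    3  bcabcd$ccdaddcdc  c
    4  bcd$ccdaddcdcbca  a
    5  cabcd$ccdaddcdcb  b
    6  cbcabcd$ccdaddcd  d
    7  ccdaddcdcbcabcd$  $
    8  cd$ccdaddcdcbcab  b
    9  cdaddcdcbcabcd$c  c
   10  cdcbcabcd$ccdadd  d
   11  d$ccdaddcdcbcabc  c
   12  daddcdcbcabcd$cc  c
   13  dcbcabcd$ccdaddc  c
   14  dcdcbcabcd$ccdad  d
   15  ddcdcbcabcd$ccda  a

dcdcabd$bcdcccda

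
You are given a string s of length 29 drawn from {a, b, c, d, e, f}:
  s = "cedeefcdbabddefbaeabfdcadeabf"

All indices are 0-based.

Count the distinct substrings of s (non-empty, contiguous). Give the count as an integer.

sorted suffixes:
  #0 SA[0]=9  'abddefbaeabfdcadeabf'
  #1 SA[1]=26  'abf'
  #2 SA[2]=18  'abfdcadeabf'
  #3 SA[3]=23  'adeabf'
  #4 SA[4]=16  'aeabfdcadeabf'
  #5 SA[5]=8  'babddefbaeabfdcadeabf'
  #6 SA[6]=15  'baeabfdcadeabf'
  #7 SA[7]=10  'bddefbaeabfdcadeabf'
  #8 SA[8]=27  'bf'
  #9 SA[9]=19  'bfdcadeabf'
  #10 SA[10]=22  'cadeabf'
  #11 SA[11]=6  'cdbabddefbaeabfdcadeabf'
  #12 SA[12]=0  'cedeefcdbabddefbaeabfdcadeabf'
  #13 SA[13]=7  'dbabddefbaeabfdcadeabf'
  #14 SA[14]=21  'dcadeabf'
  #15 SA[15]=11  'ddefbaeabfdcadeabf'
  #16 SA[16]=24  'deabf'
  #17 SA[17]=2  'deefcdbabddefbaeabfdcadeabf'
  #18 SA[18]=12  'defbaeabfdcadeabf'
  #19 SA[19]=25  'eabf'
  #20 SA[20]=17  'eabfdcadeabf'
  #21 SA[21]=1  'edeefcdbabddefbaeabfdcadeabf'
  #22 SA[22]=3  'eefcdbabddefbaeabfdcadeabf'
  #23 SA[23]=13  'efbaeabfdcadeabf'
  #24 SA[24]=4  'efcdbabddefbaeabfdcadeabf'
  #25 SA[25]=28  'f'
  #26 SA[26]=14  'fbaeabfdcadeabf'
  #27 SA[27]=5  'fcdbabddefbaeabfdcadeabf'
  #28 SA[28]=20  'fdcadeabf'

SA = [9, 26, 18, 23, 16, 8, 15, 10, 27, 19, 22, 6, 0, 7, 21, 11, 24, 2, 12, 25, 17, 1, 3, 13, 4, 28, 14, 5, 20]
i: (SA[i-1],SA[i]) lcp shared
  1: (9,26) 2 'ab'
  2: (26,18) 3 'abf'
  3: (18,23) 1 'a'
  4: (23,16) 1 'a'
  5: (16,8) 0 ''
  6: (8,15) 2 'ba'
  7: (15,10) 1 'b'
  8: (10,27) 1 'b'
  9: (27,19) 2 'bf'
  10: (19,22) 0 ''
  11: (22,6) 1 'c'
  12: (6,0) 1 'c'
  13: (0,7) 0 ''
  14: (7,21) 1 'd'
  15: (21,11) 1 'd'
  16: (11,24) 1 'd'
  17: (24,2) 2 'de'
  18: (2,12) 2 'de'
  19: (12,25) 0 ''
  20: (25,17) 4 'eabf'
  21: (17,1) 1 'e'
  22: (1,3) 1 'e'
  23: (3,13) 1 'e'
  24: (13,4) 2 'ef'
  25: (4,28) 0 ''
  26: (28,14) 1 'f'
  27: (14,5) 1 'f'
  28: (5,20) 1 'f'

n(n+1)/2 = 29·30/2 = 435
Σ LCP = 0 + 2 + 3 + 1 + 1 + 0 + 2 + 1 + 1 + 2 + 0 + 1 + 1 + 0 + 1 + 1 + 1 + 2 + 2 + 0 + 4 + 1 + 1 + 1 + 2 + 0 + 1 + 1 + 1 = 34
distinct = 435 − 34 = 401

401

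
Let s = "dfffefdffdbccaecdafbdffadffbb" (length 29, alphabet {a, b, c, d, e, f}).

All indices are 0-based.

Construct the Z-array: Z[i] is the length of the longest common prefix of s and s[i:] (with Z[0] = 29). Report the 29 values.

Z[0]=29
i=1: fresh scan; Z[1]=0
i=2: fresh scan; Z[2]=0
i=3: fresh scan; Z[3]=0
i=4: fresh scan; Z[4]=0
i=5: fresh scan; Z[5]=0
i=6: fresh scan; Z[6]=3 grow→box=[6,9)
i=7: min(r-i=2, Z[1]=0)=0; Z[7]=0
i=8: min(r-i=1, Z[2]=0)=0; Z[8]=0
i=9: fresh scan; Z[9]=1 grow→box=[9,10)
i=10: fresh scan; Z[10]=0
i=11: fresh scan; Z[11]=0
i=12: fresh scan; Z[12]=0
i=13: fresh scan; Z[13]=0
i=14: fresh scan; Z[14]=0
i=15: fresh scan; Z[15]=0
i=16: fresh scan; Z[16]=1 grow→box=[16,17)
i=17: fresh scan; Z[17]=0
i=18: fresh scan; Z[18]=0
i=19: fresh scan; Z[19]=0
i=20: fresh scan; Z[20]=3 grow→box=[20,23)
i=21: min(r-i=2, Z[1]=0)=0; Z[21]=0
i=22: min(r-i=1, Z[2]=0)=0; Z[22]=0
i=23: fresh scan; Z[23]=0
i=24: fresh scan; Z[24]=3 grow→box=[24,27)
i=25: min(r-i=2, Z[1]=0)=0; Z[25]=0
i=26: min(r-i=1, Z[2]=0)=0; Z[26]=0
i=27: fresh scan; Z[27]=0
i=28: fresh scan; Z[28]=0

[29, 0, 0, 0, 0, 0, 3, 0, 0, 1, 0, 0, 0, 0, 0, 0, 1, 0, 0, 0, 3, 0, 0, 0, 3, 0, 0, 0, 0]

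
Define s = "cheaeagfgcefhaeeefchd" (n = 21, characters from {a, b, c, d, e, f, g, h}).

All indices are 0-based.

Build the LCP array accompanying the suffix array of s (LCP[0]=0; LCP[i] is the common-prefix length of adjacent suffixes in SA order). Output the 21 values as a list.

rank | idx | suffix
   0 |   3 | aeagfgcefhaeeefchd
   1 |  13 | aeeefchd
   2 |   5 | agfgcefhaeeefchd
   3 |   9 | cefhaeeefchd
   4 |  18 | chd
   5 |   0 | cheaeagfgcefhaeeefchd
   6 |  20 | d
   7 |   2 | eaeagfgcefhaeeefchd
   8 |   4 | eagfgcefhaeeefchd
   9 |  14 | eeefchd
  10 |  15 | eefchd
  11 |  16 | efchd
  12 |  10 | efhaeeefchd
  13 |  17 | fchd
  14 |   7 | fgcefhaeeefchd
  15 |  11 | fhaeeefchd
  16 |   8 | gcefhaeeefchd
  17 |   6 | gfgcefhaeeefchd
  18 |  12 | haeeefchd
  19 |  19 | hd
  20 |   1 | heaeagfgcefhaeeefchd

SA = [3, 13, 5, 9, 18, 0, 20, 2, 4, 14, 15, 16, 10, 17, 7, 11, 8, 6, 12, 19, 1]
i: (SA[i-1],SA[i]) lcp shared
  1: (3,13) 2 'ae'
  2: (13,5) 1 'a'
  3: (5,9) 0 ''
  4: (9,18) 1 'c'
  5: (18,0) 2 'ch'
  6: (0,20) 0 ''
  7: (20,2) 0 ''
  8: (2,4) 2 'ea'
  9: (4,14) 1 'e'
  10: (14,15) 2 'ee'
  11: (15,16) 1 'e'
  12: (16,10) 2 'ef'
  13: (10,17) 0 ''
  14: (17,7) 1 'f'
  15: (7,11) 1 'f'
  16: (11,8) 0 ''
  17: (8,6) 1 'g'
  18: (6,12) 0 ''
  19: (12,19) 1 'h'
  20: (19,1) 1 'h'

[0, 2, 1, 0, 1, 2, 0, 0, 2, 1, 2, 1, 2, 0, 1, 1, 0, 1, 0, 1, 1]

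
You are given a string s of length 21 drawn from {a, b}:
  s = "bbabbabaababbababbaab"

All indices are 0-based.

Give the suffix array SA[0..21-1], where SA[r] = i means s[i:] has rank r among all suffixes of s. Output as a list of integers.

[18, 7, 19, 5, 13, 8, 15, 2, 10, 20, 17, 6, 4, 12, 14, 1, 9, 16, 3, 11, 0]

rank→(start, suffix):
  0 → (18, 'aab')
  1 → (7, 'aababbababbaab')
  2 → (19, 'ab')
  3 → (5, 'abaababbababbaab')
  4 → (13, 'ababbaab')
  5 → (8, 'ababbababbaab')
  6 → (15, 'abbaab')
  7 → (2, 'abbabaababbababbaab')
  8 → (10, 'abbababbaab')
  9 → (20, 'b')
  10 → (17, 'baab')
  11 → (6, 'baababbababbaab')
  12 → (4, 'babaababbababbaab')
  13 → (12, 'bababbaab')
  14 → (14, 'babbaab')
  15 → (1, 'babbabaababbababbaab')
  16 → (9, 'babbababbaab')
  17 → (16, 'bbaab')
  18 → (3, 'bbabaababbababbaab')
  19 → (11, 'bbababbaab')
  20 → (0, 'bbabbabaababbababbaab')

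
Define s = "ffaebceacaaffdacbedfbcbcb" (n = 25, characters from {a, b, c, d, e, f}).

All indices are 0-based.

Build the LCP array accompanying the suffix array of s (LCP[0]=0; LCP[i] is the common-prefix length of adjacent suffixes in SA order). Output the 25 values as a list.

sorted suffixes:
  #0 SA[0]=9  'aaffdacbedfbcbcb'
  #1 SA[1]=7  'acaaffdacbedfbcbcb'
  #2 SA[2]=14  'acbedfbcbcb'
  #3 SA[3]=2  'aebceacaaffdacbedfbcbcb'
  #4 SA[4]=10  'affdacbedfbcbcb'
  #5 SA[5]=24  'b'
  #6 SA[6]=22  'bcb'
  #7 SA[7]=20  'bcbcb'
  #8 SA[8]=4  'bceacaaffdacbedfbcbcb'
  #9 SA[9]=16  'bedfbcbcb'
  #10 SA[10]=8  'caaffdacbedfbcbcb'
  #11 SA[11]=23  'cb'
  #12 SA[12]=21  'cbcb'
  #13 SA[13]=15  'cbedfbcbcb'
  #14 SA[14]=5  'ceacaaffdacbedfbcbcb'
  #15 SA[15]=13  'dacbedfbcbcb'
  #16 SA[16]=18  'dfbcbcb'
  #17 SA[17]=6  'eacaaffdacbedfbcbcb'
  #18 SA[18]=3  'ebceacaaffdacbedfbcbcb'
  #19 SA[19]=17  'edfbcbcb'
  #20 SA[20]=1  'faebceacaaffdacbedfbcbcb'
  #21 SA[21]=19  'fbcbcb'
  #22 SA[22]=12  'fdacbedfbcbcb'
  #23 SA[23]=0  'ffaebceacaaffdacbedfbcbcb'
  #24 SA[24]=11  'ffdacbedfbcbcb'

SA = [9, 7, 14, 2, 10, 24, 22, 20, 4, 16, 8, 23, 21, 15, 5, 13, 18, 6, 3, 17, 1, 19, 12, 0, 11]
rank  pair      lcp
   1  s[9:],s[7:]  1  'a'
   2  s[7:],s[14:]  2  'ac'
   3  s[14:],s[2:]  1  'a'
   4  s[2:],s[10:]  1  'a'
   5  s[10:],s[24:]  0  ''
   6  s[24:],s[22:]  1  'b'
   7  s[22:],s[20:]  3  'bcb'
   8  s[20:],s[4:]  2  'bc'
   9  s[4:],s[16:]  1  'b'
  10  s[16:],s[8:]  0  ''
  11  s[8:],s[23:]  1  'c'
  12  s[23:],s[21:]  2  'cb'
  13  s[21:],s[15:]  2  'cb'
  14  s[15:],s[5:]  1  'c'
  15  s[5:],s[13:]  0  ''
  16  s[13:],s[18:]  1  'd'
  17  s[18:],s[6:]  0  ''
  18  s[6:],s[3:]  1  'e'
  19  s[3:],s[17:]  1  'e'
  20  s[17:],s[1:]  0  ''
  21  s[1:],s[19:]  1  'f'
  22  s[19:],s[12:]  1  'f'
  23  s[12:],s[0:]  1  'f'
  24  s[0:],s[11:]  2  'ff'

[0, 1, 2, 1, 1, 0, 1, 3, 2, 1, 0, 1, 2, 2, 1, 0, 1, 0, 1, 1, 0, 1, 1, 1, 2]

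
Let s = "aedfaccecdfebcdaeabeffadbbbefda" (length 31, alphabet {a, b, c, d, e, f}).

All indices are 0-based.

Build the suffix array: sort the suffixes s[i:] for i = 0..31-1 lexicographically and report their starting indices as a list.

rank | idx | suffix
   0 |  30 | a
   1 |  17 | abeffadbbbefda
   2 |   4 | accecdfebcdaeabeffadbbbefda
   3 |  22 | adbbbefda
   4 |  15 | aeabeffadbbbefda
   5 |   0 | aedfaccecdfebcdaeabeffadbbbefda
   6 |  24 | bbbefda
   7 |  25 | bbefda
   8 |  12 | bcdaeabeffadbbbefda
   9 |  26 | befda
  10 |  18 | beffadbbbefda
  11 |   5 | ccecdfebcdaeabeffadbbbefda
  12 |  13 | cdaeabeffadbbbefda
  13 |   8 | cdfebcdaeabeffadbbbefda
  14 |   6 | cecdfebcdaeabeffadbbbefda
  15 |  29 | da
  16 |  14 | daeabeffadbbbefda
  17 |  23 | dbbbefda
  18 |   2 | dfaccecdfebcdaeabeffadbbbefda
  19 |   9 | dfebcdaeabeffadbbbefda
  20 |  16 | eabeffadbbbefda
  21 |  11 | ebcdaeabeffadbbbefda
  22 |   7 | ecdfebcdaeabeffadbbbefda
  23 |   1 | edfaccecdfebcdaeabeffadbbbefda
  24 |  27 | efda
  25 |  19 | effadbbbefda
  26 |   3 | faccecdfebcdaeabeffadbbbefda
  27 |  21 | fadbbbefda
  28 |  28 | fda
  29 |  10 | febcdaeabeffadbbbefda
  30 |  20 | ffadbbbefda

[30, 17, 4, 22, 15, 0, 24, 25, 12, 26, 18, 5, 13, 8, 6, 29, 14, 23, 2, 9, 16, 11, 7, 1, 27, 19, 3, 21, 28, 10, 20]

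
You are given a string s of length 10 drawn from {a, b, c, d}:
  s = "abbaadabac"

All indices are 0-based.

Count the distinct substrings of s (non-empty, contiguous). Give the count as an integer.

rank | idx | suffix
   0 |   3 | aadabac
   1 |   6 | abac
   2 |   0 | abbaadabac
   3 |   8 | ac
   4 |   4 | adabac
   5 |   2 | baadabac
   6 |   7 | bac
   7 |   1 | bbaadabac
   8 |   9 | c
   9 |   5 | dabac

SA = [3, 6, 0, 8, 4, 2, 7, 1, 9, 5]
[i] adj suffixes → lcp
  [1] 3/6 → 1 ('a')
  [2] 6/0 → 2 ('ab')
  [3] 0/8 → 1 ('a')
  [4] 8/4 → 1 ('a')
  [5] 4/2 → 0 ('')
  [6] 2/7 → 2 ('ba')
  [7] 7/1 → 1 ('b')
  [8] 1/9 → 0 ('')
  [9] 9/5 → 0 ('')

n(n+1)/2 = 10·11/2 = 55
Σ LCP = 0 + 1 + 2 + 1 + 1 + 0 + 2 + 1 + 0 + 0 = 8
distinct = 55 − 8 = 47

47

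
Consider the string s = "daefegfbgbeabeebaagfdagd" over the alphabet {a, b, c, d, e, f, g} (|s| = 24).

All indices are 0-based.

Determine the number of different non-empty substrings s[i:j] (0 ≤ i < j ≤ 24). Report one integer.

278

sorted suffixes:
  #0 SA[0]=16  'aagfdagd'
  #1 SA[1]=11  'abeebaagfdagd'
  #2 SA[2]=1  'aefegfbgbeabeebaagfdagd'
  #3 SA[3]=21  'agd'
  #4 SA[4]=17  'agfdagd'
  #5 SA[5]=15  'baagfdagd'
  #6 SA[6]=9  'beabeebaagfdagd'
  #7 SA[7]=12  'beebaagfdagd'
  #8 SA[8]=7  'bgbeabeebaagfdagd'
  #9 SA[9]=23  'd'
  #10 SA[10]=0  'daefegfbgbeabeebaagfdagd'
  #11 SA[11]=20  'dagd'
  #12 SA[12]=10  'eabeebaagfdagd'
  #13 SA[13]=14  'ebaagfdagd'
  #14 SA[14]=13  'eebaagfdagd'
  #15 SA[15]=2  'efegfbgbeabeebaagfdagd'
  #16 SA[16]=4  'egfbgbeabeebaagfdagd'
  #17 SA[17]=6  'fbgbeabeebaagfdagd'
  #18 SA[18]=19  'fdagd'
  #19 SA[19]=3  'fegfbgbeabeebaagfdagd'
  #20 SA[20]=8  'gbeabeebaagfdagd'
  #21 SA[21]=22  'gd'
  #22 SA[22]=5  'gfbgbeabeebaagfdagd'
  #23 SA[23]=18  'gfdagd'

SA = [16, 11, 1, 21, 17, 15, 9, 12, 7, 23, 0, 20, 10, 14, 13, 2, 4, 6, 19, 3, 8, 22, 5, 18]
i: (SA[i-1],SA[i]) lcp shared
  1: (16,11) 1 'a'
  2: (11,1) 1 'a'
  3: (1,21) 1 'a'
  4: (21,17) 2 'ag'
  5: (17,15) 0 ''
  6: (15,9) 1 'b'
  7: (9,12) 2 'be'
  8: (12,7) 1 'b'
  9: (7,23) 0 ''
  10: (23,0) 1 'd'
  11: (0,20) 2 'da'
  12: (20,10) 0 ''
  13: (10,14) 1 'e'
  14: (14,13) 1 'e'
  15: (13,2) 1 'e'
  16: (2,4) 1 'e'
  17: (4,6) 0 ''
  18: (6,19) 1 'f'
  19: (19,3) 1 'f'
  20: (3,8) 0 ''
  21: (8,22) 1 'g'
  22: (22,5) 1 'g'
  23: (5,18) 2 'gf'

n(n+1)/2 = 24·25/2 = 300
Σ LCP = 0 + 1 + 1 + 1 + 2 + 0 + 1 + 2 + 1 + 0 + 1 + 2 + 0 + 1 + 1 + 1 + 1 + 0 + 1 + 1 + 0 + 1 + 1 + 2 = 22
distinct = 300 − 22 = 278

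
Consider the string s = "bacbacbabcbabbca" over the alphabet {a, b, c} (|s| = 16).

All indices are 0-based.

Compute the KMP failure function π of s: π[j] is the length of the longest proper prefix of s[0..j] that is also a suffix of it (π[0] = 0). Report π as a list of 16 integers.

π[0] = 0
j=1 s[j]='a': π[1]=0 (border '')
j=2 s[j]='c': π[2]=0 (border '')
j=3 s[j]='b': π[3]=1 (border 'b')
j=4 s[j]='a': π[4]=2 (border 'ba')
j=5 s[j]='c': π[5]=3 (border 'bac')
j=6 s[j]='b': π[6]=4 (border 'bacb')
j=7 s[j]='a': π[7]=5 (border 'bacba')
j=8 s[j]='b': k: 5→2→0; π[8]=1 (border 'b')
j=9 s[j]='c': k: 1→0; π[9]=0 (border '')
j=10 s[j]='b': π[10]=1 (border 'b')
j=11 s[j]='a': π[11]=2 (border 'ba')
j=12 s[j]='b': k: 2→0; π[12]=1 (border 'b')
j=13 s[j]='b': k: 1→0; π[13]=1 (border 'b')
j=14 s[j]='c': k: 1→0; π[14]=0 (border '')
j=15 s[j]='a': π[15]=0 (border '')

[0, 0, 0, 1, 2, 3, 4, 5, 1, 0, 1, 2, 1, 1, 0, 0]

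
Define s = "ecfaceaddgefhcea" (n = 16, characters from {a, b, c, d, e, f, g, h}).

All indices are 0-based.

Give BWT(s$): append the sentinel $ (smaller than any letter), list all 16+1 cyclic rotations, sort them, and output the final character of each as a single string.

rank  rotation           last
    0  $ecfaceaddgefhcea  a
    1  a$ecfaceaddgefhce  e
    2  aceaddgefhcea$ecf  f
    3  addgefhcea$ecface  e
    4  cea$ecfaceaddgefh  h
    5  ceaddgefhcea$ecfa  a
    6  cfaceaddgefhcea$e  e
    7  ddgefhcea$ecfacea  a
    8  dgefhcea$ecfacead  d
    9  ea$ecfaceaddgefhc  c
   10  eaddgefhcea$ecfac  c
   11  ecfaceaddgefhcea$  $
   12  efhcea$ecfaceaddg  g
   13  faceaddgefhcea$ec  c
   14  fhcea$ecfaceaddge  e
   15  gefhcea$ecfaceadd  d
   16  hcea$ecfaceaddgef  f

aefehaeadcc$gcedf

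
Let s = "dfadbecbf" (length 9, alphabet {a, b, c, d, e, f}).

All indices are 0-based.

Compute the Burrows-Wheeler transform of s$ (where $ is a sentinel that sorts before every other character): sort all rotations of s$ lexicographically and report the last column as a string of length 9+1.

rank  rotation    last
    0  $dfadbecbf  f
    1  adbecbf$df  f
    2  becbf$dfad  d
    3  bf$dfadbec  c
    4  cbf$dfadbe  e
    5  dbecbf$dfa  a
    6  dfadbecbf$  $
    7  ecbf$dfadb  b
    8  f$dfadbecb  b
    9  fadbecbf$d  d

ffdcea$bbd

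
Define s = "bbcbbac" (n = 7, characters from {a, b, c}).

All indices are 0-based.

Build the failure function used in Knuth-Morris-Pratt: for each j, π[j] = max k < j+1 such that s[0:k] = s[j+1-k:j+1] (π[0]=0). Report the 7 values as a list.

[0, 1, 0, 1, 2, 0, 0]

π[0] = 0
j=1 s[j]='b': π[1]=1 (border 'b')
j=2 s[j]='c': k: 1→0; π[2]=0 (border '')
j=3 s[j]='b': π[3]=1 (border 'b')
j=4 s[j]='b': π[4]=2 (border 'bb')
j=5 s[j]='a': k: 2→1→0; π[5]=0 (border '')
j=6 s[j]='c': π[6]=0 (border '')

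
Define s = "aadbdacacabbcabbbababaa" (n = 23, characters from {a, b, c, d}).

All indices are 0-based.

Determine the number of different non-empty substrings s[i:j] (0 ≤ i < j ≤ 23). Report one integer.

sorted suffixes:
  #0 SA[0]=22  'a'
  #1 SA[1]=21  'aa'
  #2 SA[2]=0  'aadbdacacabbcabbbababaa'
  #3 SA[3]=19  'abaa'
  #4 SA[4]=17  'ababaa'
  #5 SA[5]=13  'abbbababaa'
  #6 SA[6]=9  'abbcabbbababaa'
  #7 SA[7]=7  'acabbcabbbababaa'
  #8 SA[8]=5  'acacabbcabbbababaa'
  #9 SA[9]=1  'adbdacacabbcabbbababaa'
  #10 SA[10]=20  'baa'
  #11 SA[11]=18  'babaa'
  #12 SA[12]=16  'bababaa'
  #13 SA[13]=15  'bbababaa'
  #14 SA[14]=14  'bbbababaa'
  #15 SA[15]=10  'bbcabbbababaa'
  #16 SA[16]=11  'bcabbbababaa'
  #17 SA[17]=3  'bdacacabbcabbbababaa'
  #18 SA[18]=12  'cabbbababaa'
  #19 SA[19]=8  'cabbcabbbababaa'
  #20 SA[20]=6  'cacabbcabbbababaa'
  #21 SA[21]=4  'dacacabbcabbbababaa'
  #22 SA[22]=2  'dbdacacabbcabbbababaa'

SA = [22, 21, 0, 19, 17, 13, 9, 7, 5, 1, 20, 18, 16, 15, 14, 10, 11, 3, 12, 8, 6, 4, 2]
[i] adj suffixes → lcp
  [1] 22/21 → 1 ('a')
  [2] 21/0 → 2 ('aa')
  [3] 0/19 → 1 ('a')
  [4] 19/17 → 3 ('aba')
  [5] 17/13 → 2 ('ab')
  [6] 13/9 → 3 ('abb')
  [7] 9/7 → 1 ('a')
  [8] 7/5 → 3 ('aca')
  [9] 5/1 → 1 ('a')
  [10] 1/20 → 0 ('')
  [11] 20/18 → 2 ('ba')
  [12] 18/16 → 4 ('baba')
  [13] 16/15 → 1 ('b')
  [14] 15/14 → 2 ('bb')
  [15] 14/10 → 2 ('bb')
  [16] 10/11 → 1 ('b')
  [17] 11/3 → 1 ('b')
  [18] 3/12 → 0 ('')
  [19] 12/8 → 4 ('cabb')
  [20] 8/6 → 2 ('ca')
  [21] 6/4 → 0 ('')
  [22] 4/2 → 1 ('d')

n(n+1)/2 = 23·24/2 = 276
Σ LCP = 0 + 1 + 2 + 1 + 3 + 2 + 3 + 1 + 3 + 1 + 0 + 2 + 4 + 1 + 2 + 2 + 1 + 1 + 0 + 4 + 2 + 0 + 1 = 37
distinct = 276 − 37 = 239

239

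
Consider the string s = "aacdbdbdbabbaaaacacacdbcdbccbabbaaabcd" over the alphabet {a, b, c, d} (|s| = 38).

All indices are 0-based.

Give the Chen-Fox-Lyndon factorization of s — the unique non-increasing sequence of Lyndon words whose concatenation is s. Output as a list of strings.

["aacdbdbdbabb", "aaaacacacdbcdbccbabbaaabcd"]

emit factor 1: 'aacdbdbdbabb' (i=0, period=12)
emit factor 2: 'aaaacacacdbcdbccbabbaaabcd' (i=12, period=26)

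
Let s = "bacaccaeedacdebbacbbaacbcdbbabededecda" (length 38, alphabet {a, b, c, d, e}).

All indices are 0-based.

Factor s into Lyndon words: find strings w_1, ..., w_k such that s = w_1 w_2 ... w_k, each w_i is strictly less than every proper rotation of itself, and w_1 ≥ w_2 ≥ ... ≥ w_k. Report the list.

["b", "acaccaeedacdebbacbb", "aacbcdbbabededecd", "a"]

emit factor 1: 'b' (i=0, period=1)
emit factor 2: 'acaccaeedacdebbacbb' (i=1, period=19)
emit factor 3: 'aacbcdbbabededecd' (i=20, period=17)
emit factor 4: 'a' (i=37, period=1)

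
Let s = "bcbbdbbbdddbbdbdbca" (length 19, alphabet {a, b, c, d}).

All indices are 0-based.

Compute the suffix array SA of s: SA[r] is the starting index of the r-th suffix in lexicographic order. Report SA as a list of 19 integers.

[18, 5, 2, 11, 6, 16, 0, 3, 14, 12, 7, 17, 1, 4, 10, 15, 13, 9, 8]

rank→(start, suffix):
  0 → (18, 'a')
  1 → (5, 'bbbdddbbdbdbca')
  2 → (2, 'bbdbbbdddbbdbdbca')
  3 → (11, 'bbdbdbca')
  4 → (6, 'bbdddbbdbdbca')
  5 → (16, 'bca')
  6 → (0, 'bcbbdbbbdddbbdbdbca')
  7 → (3, 'bdbbbdddbbdbdbca')
  8 → (14, 'bdbca')
  9 → (12, 'bdbdbca')
  10 → (7, 'bdddbbdbdbca')
  11 → (17, 'ca')
  12 → (1, 'cbbdbbbdddbbdbdbca')
  13 → (4, 'dbbbdddbbdbdbca')
  14 → (10, 'dbbdbdbca')
  15 → (15, 'dbca')
  16 → (13, 'dbdbca')
  17 → (9, 'ddbbdbdbca')
  18 → (8, 'dddbbdbdbca')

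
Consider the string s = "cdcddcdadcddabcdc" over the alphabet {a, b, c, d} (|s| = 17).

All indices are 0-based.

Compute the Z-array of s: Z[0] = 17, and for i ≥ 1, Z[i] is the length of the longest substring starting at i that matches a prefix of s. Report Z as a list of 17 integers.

[17, 0, 2, 0, 0, 2, 0, 0, 0, 2, 0, 0, 0, 0, 3, 0, 1]

Z[0]=17
i=1: fresh scan; Z[1]=0
i=2: fresh scan; Z[2]=2 grow→box=[2,4)
i=3: min(r-i=1, Z[1]=0)=0; Z[3]=0
i=4: fresh scan; Z[4]=0
i=5: fresh scan; Z[5]=2 grow→box=[5,7)
i=6: min(r-i=1, Z[1]=0)=0; Z[6]=0
i=7: fresh scan; Z[7]=0
i=8: fresh scan; Z[8]=0
i=9: fresh scan; Z[9]=2 grow→box=[9,11)
i=10: min(r-i=1, Z[1]=0)=0; Z[10]=0
i=11: fresh scan; Z[11]=0
i=12: fresh scan; Z[12]=0
i=13: fresh scan; Z[13]=0
i=14: fresh scan; Z[14]=3 grow→box=[14,17)
i=15: min(r-i=2, Z[1]=0)=0; Z[15]=0
i=16: min(r-i=1, Z[2]=2)=1; Z[16]=1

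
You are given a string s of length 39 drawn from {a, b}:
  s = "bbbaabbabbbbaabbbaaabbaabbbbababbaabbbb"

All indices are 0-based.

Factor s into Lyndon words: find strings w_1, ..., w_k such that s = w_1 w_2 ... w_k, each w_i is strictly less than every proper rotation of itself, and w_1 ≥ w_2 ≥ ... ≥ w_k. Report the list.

["b", "b", "b", "aabbabbbbaabbb", "aaabbaabbbbababbaabbbb"]

emit factor 1: 'b' (i=0, period=1)
emit factor 2: 'b' (i=1, period=1)
emit factor 3: 'b' (i=2, period=1)
emit factor 4: 'aabbabbbbaabbb' (i=3, period=14)
emit factor 5: 'aaabbaabbbbababbaabbbb' (i=17, period=22)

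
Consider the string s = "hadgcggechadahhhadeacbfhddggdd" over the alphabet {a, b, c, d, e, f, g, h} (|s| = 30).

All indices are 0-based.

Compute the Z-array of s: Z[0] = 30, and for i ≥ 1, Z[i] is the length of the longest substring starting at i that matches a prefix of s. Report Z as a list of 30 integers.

Z[0]=30
i=1: i≥r, start 0; Z[1]=0
i=2: i≥r, start 0; Z[2]=0
i=3: i≥r, start 0; Z[3]=0
i=4: i≥r, start 0; Z[4]=0
i=5: i≥r, start 0; Z[5]=0
i=6: i≥r, start 0; Z[6]=0
i=7: i≥r, start 0; Z[7]=0
i=8: i≥r, start 0; Z[8]=0
i=9: i≥r, start 0; Z[9]=3 extend→box=[9,12)
i=10: min(r-i=2, Z[1]=0)=0; Z[10]=0
i=11: min(r-i=1, Z[2]=0)=0; Z[11]=0
i=12: i≥r, start 0; Z[12]=0
i=13: i≥r, start 0; Z[13]=1 extend→box=[13,14)
i=14: i≥r, start 0; Z[14]=1 extend→box=[14,15)
i=15: i≥r, start 0; Z[15]=3 extend→box=[15,18)
i=16: min(r-i=2, Z[1]=0)=0; Z[16]=0
i=17: min(r-i=1, Z[2]=0)=0; Z[17]=0
i=18: i≥r, start 0; Z[18]=0
i=19: i≥r, start 0; Z[19]=0
i=20: i≥r, start 0; Z[20]=0
i=21: i≥r, start 0; Z[21]=0
i=22: i≥r, start 0; Z[22]=0
i=23: i≥r, start 0; Z[23]=1 extend→box=[23,24)
i=24: i≥r, start 0; Z[24]=0
i=25: i≥r, start 0; Z[25]=0
i=26: i≥r, start 0; Z[26]=0
i=27: i≥r, start 0; Z[27]=0
i=28: i≥r, start 0; Z[28]=0
i=29: i≥r, start 0; Z[29]=0

[30, 0, 0, 0, 0, 0, 0, 0, 0, 3, 0, 0, 0, 1, 1, 3, 0, 0, 0, 0, 0, 0, 0, 1, 0, 0, 0, 0, 0, 0]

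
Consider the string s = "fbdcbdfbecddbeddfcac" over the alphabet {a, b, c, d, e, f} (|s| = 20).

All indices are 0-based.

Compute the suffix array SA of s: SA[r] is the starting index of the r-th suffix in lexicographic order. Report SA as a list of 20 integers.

[18, 1, 4, 7, 12, 19, 17, 3, 9, 11, 2, 10, 14, 5, 15, 8, 13, 0, 6, 16]

sorted suffixes:
  #0 SA[0]=18  'ac'
  #1 SA[1]=1  'bdcbdfbecddbeddfcac'
  #2 SA[2]=4  'bdfbecddbeddfcac'
  #3 SA[3]=7  'becddbeddfcac'
  #4 SA[4]=12  'beddfcac'
  #5 SA[5]=19  'c'
  #6 SA[6]=17  'cac'
  #7 SA[7]=3  'cbdfbecddbeddfcac'
  #8 SA[8]=9  'cddbeddfcac'
  #9 SA[9]=11  'dbeddfcac'
  #10 SA[10]=2  'dcbdfbecddbeddfcac'
  #11 SA[11]=10  'ddbeddfcac'
  #12 SA[12]=14  'ddfcac'
  #13 SA[13]=5  'dfbecddbeddfcac'
  #14 SA[14]=15  'dfcac'
  #15 SA[15]=8  'ecddbeddfcac'
  #16 SA[16]=13  'eddfcac'
  #17 SA[17]=0  'fbdcbdfbecddbeddfcac'
  #18 SA[18]=6  'fbecddbeddfcac'
  #19 SA[19]=16  'fcac'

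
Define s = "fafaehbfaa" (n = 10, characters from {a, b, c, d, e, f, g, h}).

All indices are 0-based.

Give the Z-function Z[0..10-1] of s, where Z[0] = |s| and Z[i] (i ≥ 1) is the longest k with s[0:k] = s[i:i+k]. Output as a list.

[10, 0, 2, 0, 0, 0, 0, 2, 0, 0]

Z[0]=10
i=1: fresh scan; Z[1]=0
i=2: fresh scan; Z[2]=2 grow→box=[2,4)
i=3: min(r-i=1, Z[1]=0)=0; Z[3]=0
i=4: fresh scan; Z[4]=0
i=5: fresh scan; Z[5]=0
i=6: fresh scan; Z[6]=0
i=7: fresh scan; Z[7]=2 grow→box=[7,9)
i=8: min(r-i=1, Z[1]=0)=0; Z[8]=0
i=9: fresh scan; Z[9]=0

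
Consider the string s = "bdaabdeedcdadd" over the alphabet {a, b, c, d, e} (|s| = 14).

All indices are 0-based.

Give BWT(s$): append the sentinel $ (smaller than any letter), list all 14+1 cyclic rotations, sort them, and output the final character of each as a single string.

ddad$addbceabed

rank  rotation         last
    0  $bdaabdeedcdadd  d
    1  aabdeedcdadd$bd  d
    2  abdeedcdadd$bda  a
    3  add$bdaabdeedcd  d
    4  bdaabdeedcdadd$  $
    5  bdeedcdadd$bdaa  a
    6  cdadd$bdaabdeed  d
    7  d$bdaabdeedcdad  d
    8  daabdeedcdadd$b  b
    9  dadd$bdaabdeedc  c
   10  dcdadd$bdaabdee  e
   11  dd$bdaabdeedcda  a
   12  deedcdadd$bdaab  b
   13  edcdadd$bdaabde  e
   14  eedcdadd$bdaabd  d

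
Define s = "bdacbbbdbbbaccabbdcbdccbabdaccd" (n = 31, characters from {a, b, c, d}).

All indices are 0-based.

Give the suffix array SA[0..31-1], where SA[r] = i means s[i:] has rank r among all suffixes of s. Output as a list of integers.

[14, 24, 2, 11, 27, 23, 10, 9, 8, 4, 5, 15, 0, 25, 6, 16, 19, 13, 22, 3, 18, 12, 21, 28, 29, 30, 1, 26, 7, 17, 20]

rank | idx | suffix
   0 |  14 | abbdcbdccbabdaccd
   1 |  24 | abdaccd
   2 |   2 | acbbbdbbbaccabbdcbdccbabdaccd
   3 |  11 | accabbdcbdccbabdaccd
   4 |  27 | accd
   5 |  23 | babdaccd
   6 |  10 | baccabbdcbdccbabdaccd
   7 |   9 | bbaccabbdcbdccbabdaccd
   8 |   8 | bbbaccabbdcbdccbabdaccd
   9 |   4 | bbbdbbbaccabbdcbdccbabdaccd
  10 |   5 | bbdbbbaccabbdcbdccbabdaccd
  11 |  15 | bbdcbdccbabdaccd
  12 |   0 | bdacbbbdbbbaccabbdcbdccbabdaccd
  13 |  25 | bdaccd
  14 |   6 | bdbbbaccabbdcbdccbabdaccd
  15 |  16 | bdcbdccbabdaccd
  16 |  19 | bdccbabdaccd
  17 |  13 | cabbdcbdccbabdaccd
  18 |  22 | cbabdaccd
  19 |   3 | cbbbdbbbaccabbdcbdccbabdaccd
  20 |  18 | cbdccbabdaccd
  21 |  12 | ccabbdcbdccbabdaccd
  22 |  21 | ccbabdaccd
  23 |  28 | ccd
  24 |  29 | cd
  25 |  30 | d
  26 |   1 | dacbbbdbbbaccabbdcbdccbabdaccd
  27 |  26 | daccd
  28 |   7 | dbbbaccabbdcbdccbabdaccd
  29 |  17 | dcbdccbabdaccd
  30 |  20 | dccbabdaccd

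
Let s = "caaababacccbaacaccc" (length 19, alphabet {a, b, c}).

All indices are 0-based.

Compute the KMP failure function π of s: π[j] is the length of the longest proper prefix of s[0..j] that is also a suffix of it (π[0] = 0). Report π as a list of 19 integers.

π[0] = 0
j=1 s[j]='a': π[1]=0 (border '')
j=2 s[j]='a': π[2]=0 (border '')
j=3 s[j]='a': π[3]=0 (border '')
j=4 s[j]='b': π[4]=0 (border '')
j=5 s[j]='a': π[5]=0 (border '')
j=6 s[j]='b': π[6]=0 (border '')
j=7 s[j]='a': π[7]=0 (border '')
j=8 s[j]='c': π[8]=1 (border 'c')
j=9 s[j]='c': k: 1→0; π[9]=1 (border 'c')
j=10 s[j]='c': k: 1→0; π[10]=1 (border 'c')
j=11 s[j]='b': k: 1→0; π[11]=0 (border '')
j=12 s[j]='a': π[12]=0 (border '')
j=13 s[j]='a': π[13]=0 (border '')
j=14 s[j]='c': π[14]=1 (border 'c')
j=15 s[j]='a': π[15]=2 (border 'ca')
j=16 s[j]='c': k: 2→0; π[16]=1 (border 'c')
j=17 s[j]='c': k: 1→0; π[17]=1 (border 'c')
j=18 s[j]='c': k: 1→0; π[18]=1 (border 'c')

[0, 0, 0, 0, 0, 0, 0, 0, 1, 1, 1, 0, 0, 0, 1, 2, 1, 1, 1]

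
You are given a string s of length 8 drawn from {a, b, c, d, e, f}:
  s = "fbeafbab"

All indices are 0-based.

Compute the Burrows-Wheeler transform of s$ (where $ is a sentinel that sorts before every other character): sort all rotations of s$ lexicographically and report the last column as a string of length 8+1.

bbeaffba$

rank  rotation   last
    0  $fbeafbab  b
    1  ab$fbeafb  b
    2  afbab$fbe  e
    3  b$fbeafba  a
    4  bab$fbeaf  f
    5  beafbab$f  f
    6  eafbab$fb  b
    7  fbab$fbea  a
    8  fbeafbab$  $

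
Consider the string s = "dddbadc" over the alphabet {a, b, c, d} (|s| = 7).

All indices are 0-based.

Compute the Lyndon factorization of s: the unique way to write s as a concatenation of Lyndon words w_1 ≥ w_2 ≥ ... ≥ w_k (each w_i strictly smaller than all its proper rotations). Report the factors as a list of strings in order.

["d", "d", "d", "b", "adc"]

emit factor 1: 'd' (i=0, period=1)
emit factor 2: 'd' (i=1, period=1)
emit factor 3: 'd' (i=2, period=1)
emit factor 4: 'b' (i=3, period=1)
emit factor 5: 'adc' (i=4, period=3)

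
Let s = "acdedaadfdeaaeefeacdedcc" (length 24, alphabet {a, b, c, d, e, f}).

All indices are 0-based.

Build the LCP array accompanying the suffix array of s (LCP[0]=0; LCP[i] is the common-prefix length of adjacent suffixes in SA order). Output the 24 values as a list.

[0, 2, 1, 5, 1, 1, 0, 1, 1, 4, 0, 1, 1, 2, 3, 1, 0, 2, 1, 2, 1, 1, 0, 1]

rank→(start, suffix):
  0 → (5, 'aadfdeaaeefeacdedcc')
  1 → (11, 'aaeefeacdedcc')
  2 → (0, 'acdedaadfdeaaeefeacdedcc')
  3 → (17, 'acdedcc')
  4 → (6, 'adfdeaaeefeacdedcc')
  5 → (12, 'aeefeacdedcc')
  6 → (23, 'c')
  7 → (22, 'cc')
  8 → (1, 'cdedaadfdeaaeefeacdedcc')
  9 → (18, 'cdedcc')
  10 → (4, 'daadfdeaaeefeacdedcc')
  11 → (21, 'dcc')
  12 → (9, 'deaaeefeacdedcc')
  13 → (2, 'dedaadfdeaaeefeacdedcc')
  14 → (19, 'dedcc')
  15 → (7, 'dfdeaaeefeacdedcc')
  16 → (10, 'eaaeefeacdedcc')
  17 → (16, 'eacdedcc')
  18 → (3, 'edaadfdeaaeefeacdedcc')
  19 → (20, 'edcc')
  20 → (13, 'eefeacdedcc')
  21 → (14, 'efeacdedcc')
  22 → (8, 'fdeaaeefeacdedcc')
  23 → (15, 'feacdedcc')

SA = [5, 11, 0, 17, 6, 12, 23, 22, 1, 18, 4, 21, 9, 2, 19, 7, 10, 16, 3, 20, 13, 14, 8, 15]
rank  pair      lcp
   1  s[5:],s[11:]  2  'aa'
   2  s[11:],s[0:]  1  'a'
   3  s[0:],s[17:]  5  'acded'
   4  s[17:],s[6:]  1  'a'
   5  s[6:],s[12:]  1  'a'
   6  s[12:],s[23:]  0  ''
   7  s[23:],s[22:]  1  'c'
   8  s[22:],s[1:]  1  'c'
   9  s[1:],s[18:]  4  'cded'
  10  s[18:],s[4:]  0  ''
  11  s[4:],s[21:]  1  'd'
  12  s[21:],s[9:]  1  'd'
  13  s[9:],s[2:]  2  'de'
  14  s[2:],s[19:]  3  'ded'
  15  s[19:],s[7:]  1  'd'
  16  s[7:],s[10:]  0  ''
  17  s[10:],s[16:]  2  'ea'
  18  s[16:],s[3:]  1  'e'
  19  s[3:],s[20:]  2  'ed'
  20  s[20:],s[13:]  1  'e'
  21  s[13:],s[14:]  1  'e'
  22  s[14:],s[8:]  0  ''
  23  s[8:],s[15:]  1  'f'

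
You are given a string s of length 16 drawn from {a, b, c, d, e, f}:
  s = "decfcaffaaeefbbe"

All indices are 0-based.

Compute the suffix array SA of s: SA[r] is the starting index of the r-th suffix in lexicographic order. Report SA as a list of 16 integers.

rank | idx | suffix
   0 |   8 | aaeefbbe
   1 |   9 | aeefbbe
   2 |   5 | affaaeefbbe
   3 |  13 | bbe
   4 |  14 | be
   5 |   4 | caffaaeefbbe
   6 |   2 | cfcaffaaeefbbe
   7 |   0 | decfcaffaaeefbbe
   8 |  15 | e
   9 |   1 | ecfcaffaaeefbbe
  10 |  10 | eefbbe
  11 |  11 | efbbe
  12 |   7 | faaeefbbe
  13 |  12 | fbbe
  14 |   3 | fcaffaaeefbbe
  15 |   6 | ffaaeefbbe

[8, 9, 5, 13, 14, 4, 2, 0, 15, 1, 10, 11, 7, 12, 3, 6]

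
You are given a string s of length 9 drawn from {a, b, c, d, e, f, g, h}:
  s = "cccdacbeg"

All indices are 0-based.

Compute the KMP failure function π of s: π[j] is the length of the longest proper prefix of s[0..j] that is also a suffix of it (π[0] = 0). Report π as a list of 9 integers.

π[0] = 0
j=1 s[j]='c': π[1]=1 (border 'c')
j=2 s[j]='c': π[2]=2 (border 'cc')
j=3 s[j]='d': k: 2→1→0; π[3]=0 (border '')
j=4 s[j]='a': π[4]=0 (border '')
j=5 s[j]='c': π[5]=1 (border 'c')
j=6 s[j]='b': k: 1→0; π[6]=0 (border '')
j=7 s[j]='e': π[7]=0 (border '')
j=8 s[j]='g': π[8]=0 (border '')

[0, 1, 2, 0, 0, 1, 0, 0, 0]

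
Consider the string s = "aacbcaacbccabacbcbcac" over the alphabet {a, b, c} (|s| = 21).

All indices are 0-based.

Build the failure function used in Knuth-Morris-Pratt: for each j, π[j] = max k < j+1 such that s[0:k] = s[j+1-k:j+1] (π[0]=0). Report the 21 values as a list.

π[0] = 0
j=1 s[j]='a': π[1]=1 (border 'a')
j=2 s[j]='c': k: 1→0; π[2]=0 (border '')
j=3 s[j]='b': π[3]=0 (border '')
j=4 s[j]='c': π[4]=0 (border '')
j=5 s[j]='a': π[5]=1 (border 'a')
j=6 s[j]='a': π[6]=2 (border 'aa')
j=7 s[j]='c': π[7]=3 (border 'aac')
j=8 s[j]='b': π[8]=4 (border 'aacb')
j=9 s[j]='c': π[9]=5 (border 'aacbc')
j=10 s[j]='c': k: 5→0; π[10]=0 (border '')
j=11 s[j]='a': π[11]=1 (border 'a')
j=12 s[j]='b': k: 1→0; π[12]=0 (border '')
j=13 s[j]='a': π[13]=1 (border 'a')
j=14 s[j]='c': k: 1→0; π[14]=0 (border '')
j=15 s[j]='b': π[15]=0 (border '')
j=16 s[j]='c': π[16]=0 (border '')
j=17 s[j]='b': π[17]=0 (border '')
j=18 s[j]='c': π[18]=0 (border '')
j=19 s[j]='a': π[19]=1 (border 'a')
j=20 s[j]='c': k: 1→0; π[20]=0 (border '')

[0, 1, 0, 0, 0, 1, 2, 3, 4, 5, 0, 1, 0, 1, 0, 0, 0, 0, 0, 1, 0]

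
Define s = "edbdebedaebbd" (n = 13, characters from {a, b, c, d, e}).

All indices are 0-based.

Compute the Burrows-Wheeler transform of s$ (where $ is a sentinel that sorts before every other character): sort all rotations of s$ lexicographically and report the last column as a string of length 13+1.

rank  rotation        last
    0  $edbdebedaebbd  d
    1  aebbd$edbdebed  d
    2  bbd$edbdebedae  e
    3  bd$edbdebedaeb  b
    4  bdebedaebbd$ed  d
    5  bedaebbd$edbde  e
    6  d$edbdebedaebb  b
    7  daebbd$edbdebe  e
    8  dbdebedaebbd$e  e
    9  debedaebbd$edb  b
   10  ebbd$edbdebeda  a
   11  ebedaebbd$edbd  d
   12  edaebbd$edbdeb  b
   13  edbdebedaebbd$  $

ddebdebeebadb$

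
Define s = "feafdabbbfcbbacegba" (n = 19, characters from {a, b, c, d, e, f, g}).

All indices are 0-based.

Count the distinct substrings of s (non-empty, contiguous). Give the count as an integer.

rank→(start, suffix):
  0 → (18, 'a')
  1 → (5, 'abbbfcbbacegba')
  2 → (13, 'acegba')
  3 → (2, 'afdabbbfcbbacegba')
  4 → (17, 'ba')
  5 → (12, 'bacegba')
  6 → (11, 'bbacegba')
  7 → (6, 'bbbfcbbacegba')
  8 → (7, 'bbfcbbacegba')
  9 → (8, 'bfcbbacegba')
  10 → (10, 'cbbacegba')
  11 → (14, 'cegba')
  12 → (4, 'dabbbfcbbacegba')
  13 → (1, 'eafdabbbfcbbacegba')
  14 → (15, 'egba')
  15 → (9, 'fcbbacegba')
  16 → (3, 'fdabbbfcbbacegba')
  17 → (0, 'feafdabbbfcbbacegba')
  18 → (16, 'gba')

SA = [18, 5, 13, 2, 17, 12, 11, 6, 7, 8, 10, 14, 4, 1, 15, 9, 3, 0, 16]
rank  pair      lcp
   1  s[18:],s[5:]  1  'a'
   2  s[5:],s[13:]  1  'a'
   3  s[13:],s[2:]  1  'a'
   4  s[2:],s[17:]  0  ''
   5  s[17:],s[12:]  2  'ba'
   6  s[12:],s[11:]  1  'b'
   7  s[11:],s[6:]  2  'bb'
   8  s[6:],s[7:]  2  'bb'
   9  s[7:],s[8:]  1  'b'
  10  s[8:],s[10:]  0  ''
  11  s[10:],s[14:]  1  'c'
  12  s[14:],s[4:]  0  ''
  13  s[4:],s[1:]  0  ''
  14  s[1:],s[15:]  1  'e'
  15  s[15:],s[9:]  0  ''
  16  s[9:],s[3:]  1  'f'
  17  s[3:],s[0:]  1  'f'
  18  s[0:],s[16:]  0  ''

n(n+1)/2 = 19·20/2 = 190
Σ LCP = 0 + 1 + 1 + 1 + 0 + 2 + 1 + 2 + 2 + 1 + 0 + 1 + 0 + 0 + 1 + 0 + 1 + 1 + 0 = 15
distinct = 190 − 15 = 175

175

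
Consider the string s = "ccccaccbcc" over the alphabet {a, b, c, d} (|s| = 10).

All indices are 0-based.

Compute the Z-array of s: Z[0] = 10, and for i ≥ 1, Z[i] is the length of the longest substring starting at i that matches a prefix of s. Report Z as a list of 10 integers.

[10, 3, 2, 1, 0, 2, 1, 0, 2, 1]

Z[0]=10
i=1: outside box; Z[1]=3 scan→box=[1,4)
i=2: min(r-i=2, Z[1]=3)=2; Z[2]=2
i=3: min(r-i=1, Z[2]=2)=1; Z[3]=1
i=4: outside box; Z[4]=0
i=5: outside box; Z[5]=2 scan→box=[5,7)
i=6: min(r-i=1, Z[1]=3)=1; Z[6]=1
i=7: outside box; Z[7]=0
i=8: outside box; Z[8]=2 scan→box=[8,10)
i=9: min(r-i=1, Z[1]=3)=1; Z[9]=1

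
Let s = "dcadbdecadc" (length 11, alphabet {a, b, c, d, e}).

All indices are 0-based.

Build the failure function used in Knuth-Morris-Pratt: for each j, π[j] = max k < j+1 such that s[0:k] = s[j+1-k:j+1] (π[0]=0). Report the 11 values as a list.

π[0] = 0
j=1 s[j]='c': π[1]=0 (border '')
j=2 s[j]='a': π[2]=0 (border '')
j=3 s[j]='d': π[3]=1 (border 'd')
j=4 s[j]='b': k: 1→0; π[4]=0 (border '')
j=5 s[j]='d': π[5]=1 (border 'd')
j=6 s[j]='e': k: 1→0; π[6]=0 (border '')
j=7 s[j]='c': π[7]=0 (border '')
j=8 s[j]='a': π[8]=0 (border '')
j=9 s[j]='d': π[9]=1 (border 'd')
j=10 s[j]='c': π[10]=2 (border 'dc')

[0, 0, 0, 1, 0, 1, 0, 0, 0, 1, 2]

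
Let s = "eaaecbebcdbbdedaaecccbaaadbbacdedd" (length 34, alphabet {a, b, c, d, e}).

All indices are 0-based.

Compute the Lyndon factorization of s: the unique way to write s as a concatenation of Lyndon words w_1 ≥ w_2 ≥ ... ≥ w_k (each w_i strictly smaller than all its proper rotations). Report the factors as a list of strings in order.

["e", "aaecbebcdbbdedaaecccb", "aaadbbacdedd"]

emit factor 1: 'e' (i=0, period=1)
emit factor 2: 'aaecbebcdbbdedaaecccb' (i=1, period=21)
emit factor 3: 'aaadbbacdedd' (i=22, period=12)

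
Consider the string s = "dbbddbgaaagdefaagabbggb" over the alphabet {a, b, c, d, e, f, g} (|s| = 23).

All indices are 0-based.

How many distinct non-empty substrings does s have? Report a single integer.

251

rank | idx | suffix
   0 |   7 | aaagdefaagabbggb
   1 |  14 | aagabbggb
   2 |   8 | aagdefaagabbggb
   3 |  17 | abbggb
   4 |  15 | agabbggb
   5 |   9 | agdefaagabbggb
   6 |  22 | b
   7 |   1 | bbddbgaaagdefaagabbggb
   8 |  18 | bbggb
   9 |   2 | bddbgaaagdefaagabbggb
  10 |   5 | bgaaagdefaagabbggb
  11 |  19 | bggb
  12 |   0 | dbbddbgaaagdefaagabbggb
  13 |   4 | dbgaaagdefaagabbggb
  14 |   3 | ddbgaaagdefaagabbggb
  15 |  11 | defaagabbggb
  16 |  12 | efaagabbggb
  17 |  13 | faagabbggb
  18 |   6 | gaaagdefaagabbggb
  19 |  16 | gabbggb
  20 |  21 | gb
  21 |  10 | gdefaagabbggb
  22 |  20 | ggb

SA = [7, 14, 8, 17, 15, 9, 22, 1, 18, 2, 5, 19, 0, 4, 3, 11, 12, 13, 6, 16, 21, 10, 20]
[i] adj suffixes → lcp
  [1] 7/14 → 2 ('aa')
  [2] 14/8 → 3 ('aag')
  [3] 8/17 → 1 ('a')
  [4] 17/15 → 1 ('a')
  [5] 15/9 → 2 ('ag')
  [6] 9/22 → 0 ('')
  [7] 22/1 → 1 ('b')
  [8] 1/18 → 2 ('bb')
  [9] 18/2 → 1 ('b')
  [10] 2/5 → 1 ('b')
  [11] 5/19 → 2 ('bg')
  [12] 19/0 → 0 ('')
  [13] 0/4 → 2 ('db')
  [14] 4/3 → 1 ('d')
  [15] 3/11 → 1 ('d')
  [16] 11/12 → 0 ('')
  [17] 12/13 → 0 ('')
  [18] 13/6 → 0 ('')
  [19] 6/16 → 2 ('ga')
  [20] 16/21 → 1 ('g')
  [21] 21/10 → 1 ('g')
  [22] 10/20 → 1 ('g')

n(n+1)/2 = 23·24/2 = 276
Σ LCP = 0 + 2 + 3 + 1 + 1 + 2 + 0 + 1 + 2 + 1 + 1 + 2 + 0 + 2 + 1 + 1 + 0 + 0 + 0 + 2 + 1 + 1 + 1 = 25
distinct = 276 − 25 = 251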